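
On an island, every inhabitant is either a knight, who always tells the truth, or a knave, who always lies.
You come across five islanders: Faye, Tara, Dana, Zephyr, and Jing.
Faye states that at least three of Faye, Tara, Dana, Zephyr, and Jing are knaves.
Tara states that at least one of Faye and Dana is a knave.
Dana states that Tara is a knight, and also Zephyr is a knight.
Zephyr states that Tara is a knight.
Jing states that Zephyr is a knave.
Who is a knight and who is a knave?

Faye is a knave, Tara is a knight, Dana is a knight, Zephyr is a knight, and Jing is a knave.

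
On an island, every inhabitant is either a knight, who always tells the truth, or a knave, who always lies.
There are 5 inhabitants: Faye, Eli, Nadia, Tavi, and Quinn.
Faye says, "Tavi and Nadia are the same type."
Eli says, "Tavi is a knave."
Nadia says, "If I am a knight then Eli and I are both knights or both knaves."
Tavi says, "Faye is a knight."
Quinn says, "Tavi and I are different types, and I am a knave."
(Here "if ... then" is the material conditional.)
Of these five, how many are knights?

The unique consistent assignment is Faye=knave, Eli=knight, Nadia=knight, Tavi=knave, Quinn=knave.
That has 2 knights.

2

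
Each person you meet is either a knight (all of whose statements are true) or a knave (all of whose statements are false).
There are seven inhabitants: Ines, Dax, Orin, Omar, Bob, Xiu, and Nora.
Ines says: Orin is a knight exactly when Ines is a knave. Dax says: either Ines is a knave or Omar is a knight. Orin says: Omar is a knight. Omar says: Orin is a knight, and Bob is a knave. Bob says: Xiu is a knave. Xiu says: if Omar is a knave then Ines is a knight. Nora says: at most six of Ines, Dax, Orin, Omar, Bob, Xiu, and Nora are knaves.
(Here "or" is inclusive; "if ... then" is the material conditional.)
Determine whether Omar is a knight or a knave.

Omar is a knave.

Consistent assignments: {Ines=knight, Dax=knave, Orin=knave, Omar=knave, Bob=knave, Xiu=knight, Nora=knight}; {Ines=knave, Dax=knight, Orin=knave, Omar=knave, Bob=knight, Xiu=knave, Nora=knight}
In every consistent assignment, Omar is a knave.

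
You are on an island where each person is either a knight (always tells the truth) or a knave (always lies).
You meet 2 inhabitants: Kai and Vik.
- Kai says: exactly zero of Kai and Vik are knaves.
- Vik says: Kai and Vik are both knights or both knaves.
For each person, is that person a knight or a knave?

Knights: Kai and Vik. Knaves: none.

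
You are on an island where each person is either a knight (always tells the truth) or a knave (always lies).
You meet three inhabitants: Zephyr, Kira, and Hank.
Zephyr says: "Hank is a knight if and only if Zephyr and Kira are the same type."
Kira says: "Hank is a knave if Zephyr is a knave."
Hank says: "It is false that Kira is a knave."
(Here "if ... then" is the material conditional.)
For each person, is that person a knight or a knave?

Suppose Zephyr is a knave. Then Zephyr's statement "Hank is a knight if and only if Zephyr and Kira are the same type" would have to be false. Checking the 4 ways to assign the others, none is consistent with every speaker.
(For instance, with Kira=knight, Hank=knight, Kira's claim "Hank is a knave if Zephyr is a knave" comes out false where it would need to be true.)
So Zephyr must be a knight, making "Hank is a knight if and only if Zephyr and Kira are the same type" true. Taking Zephyr=knight, Kira=knight, Hank=knight, each remaining statement checks out:
  Kira (knight): "Hank is a knave if Zephyr is a knave" — true. ✓
  Hank (knight): "it is false that Kira is a knave" — true. ✓
This is the unique consistent assignment.

Zephyr is a knight, Kira is a knight, and Hank is a knight.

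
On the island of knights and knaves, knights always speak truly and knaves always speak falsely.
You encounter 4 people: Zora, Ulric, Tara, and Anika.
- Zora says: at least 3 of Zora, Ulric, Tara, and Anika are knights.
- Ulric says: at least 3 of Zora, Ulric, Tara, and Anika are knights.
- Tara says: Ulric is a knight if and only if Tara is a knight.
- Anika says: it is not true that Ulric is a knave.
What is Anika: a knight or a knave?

Anika is a knight.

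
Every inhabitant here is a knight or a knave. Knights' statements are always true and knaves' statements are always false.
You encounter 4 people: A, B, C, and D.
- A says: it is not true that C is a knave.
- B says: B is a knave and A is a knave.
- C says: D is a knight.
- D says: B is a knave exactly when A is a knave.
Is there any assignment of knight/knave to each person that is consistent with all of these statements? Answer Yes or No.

No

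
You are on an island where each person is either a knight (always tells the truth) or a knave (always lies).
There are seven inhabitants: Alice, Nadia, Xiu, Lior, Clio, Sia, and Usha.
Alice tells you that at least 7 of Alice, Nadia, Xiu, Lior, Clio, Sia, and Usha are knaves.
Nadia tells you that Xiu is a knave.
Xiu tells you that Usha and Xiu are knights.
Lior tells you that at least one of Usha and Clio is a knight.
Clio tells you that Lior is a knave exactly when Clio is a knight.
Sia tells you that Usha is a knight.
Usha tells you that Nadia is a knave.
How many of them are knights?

The unique consistent assignment is Alice=knave, Nadia=knight, Xiu=knave, Lior=knave, Clio=knave, Sia=knave, Usha=knave.
That has 1 knight.

1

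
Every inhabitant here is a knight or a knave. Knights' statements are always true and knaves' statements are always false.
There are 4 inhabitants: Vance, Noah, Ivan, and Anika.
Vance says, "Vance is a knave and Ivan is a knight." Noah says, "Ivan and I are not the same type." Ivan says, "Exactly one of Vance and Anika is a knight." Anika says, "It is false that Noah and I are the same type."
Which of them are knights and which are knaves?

Vance (knave): "Vance is a knave and Ivan is a knight" — False. ✓
Noah is a knave, so "Ivan and I are not the same type" must be False — and it is.
Since Ivan is a knave, "exactly one of Vance and Anika is a knight" needs to be False, which holds.
As a knave, Anika's statement "it is false that Noah and I are the same type" should be False; it is.

Vance is a knave, Noah is a knave, Ivan is a knave, and Anika is a knave.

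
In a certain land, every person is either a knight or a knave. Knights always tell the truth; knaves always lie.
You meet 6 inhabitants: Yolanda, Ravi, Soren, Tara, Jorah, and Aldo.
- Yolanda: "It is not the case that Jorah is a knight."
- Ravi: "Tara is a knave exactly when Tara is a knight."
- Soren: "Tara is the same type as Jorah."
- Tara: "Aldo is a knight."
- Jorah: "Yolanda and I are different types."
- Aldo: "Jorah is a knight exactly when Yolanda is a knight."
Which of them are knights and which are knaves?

Yolanda is a knave, Ravi is a knave, Soren is a knave, Tara is a knave, Jorah is a knight, and Aldo is a knave.

Yolanda (knave): "it is not the case that Jorah is a knight" — False. ✓
Ravi (knave): "Tara is a knave exactly when Tara is a knight" — False. ✓
Soren is a knave, and the claim "Tara is the same type as Jorah" is indeed False.
Tara is a knave, and the claim "Aldo is a knight" is indeed False.
Jorah is a knight, so "Yolanda and I are different types" must be True — and it is.
Since Aldo is a knave, "Jorah is a knight exactly when Yolanda is a knight" needs to be False, which holds.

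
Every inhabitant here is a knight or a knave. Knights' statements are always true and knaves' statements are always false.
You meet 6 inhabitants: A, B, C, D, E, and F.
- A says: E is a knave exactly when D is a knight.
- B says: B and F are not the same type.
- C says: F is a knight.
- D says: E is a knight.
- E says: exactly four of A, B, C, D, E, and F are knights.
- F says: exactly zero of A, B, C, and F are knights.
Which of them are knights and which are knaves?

Knights: B. Knaves: A, C, D, E, and F.

As a knave, A's statement "E is a knave exactly when D is a knight" should be false; it is.
Since B is a knight, "B and F are not the same type" needs to be true, which holds.
C is a knave, so "F is a knight" must be false — and it is.
D (knave): "E is a knight" — false. ✓
E is a knave, and the claim "exactly four of A, B, C, D, E, and F are knights" is indeed false.
Since F is a knave, "exactly zero of A, B, C, and F are knights" needs to be false, which holds.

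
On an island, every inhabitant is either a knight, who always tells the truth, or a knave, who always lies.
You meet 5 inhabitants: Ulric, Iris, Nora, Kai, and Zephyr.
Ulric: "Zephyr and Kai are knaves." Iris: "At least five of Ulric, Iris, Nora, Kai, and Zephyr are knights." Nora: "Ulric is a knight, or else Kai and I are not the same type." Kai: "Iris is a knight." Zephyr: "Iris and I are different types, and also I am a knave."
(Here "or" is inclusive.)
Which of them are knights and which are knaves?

Knights: Ulric and Nora. Knaves: Iris, Kai, and Zephyr.

Suppose Ulric is a knave. Then Ulric's statement "Zephyr and Kai are knaves" would have to be false. Checking the 16 ways to assign the others, none is consistent with every speaker.
(For instance, with Iris=knave, Nora=knight, Kai=knave, Zephyr=knave, Ulric's claim "Zephyr and Kai are knaves" comes out true where it would need to be false.)
So Ulric must be a knight, making "Zephyr and Kai are knaves" true. Taking Ulric=knight, Iris=knave, Nora=knight, Kai=knave, Zephyr=knave, each remaining statement checks out:
  Iris (knave): "at least five of Ulric, Iris, Nora, Kai, and Zephyr are knights" — false. ✓
  Nora (knight): "Ulric is a knight, or else Kai and I are not the same type" — true. ✓
  Kai (knave): "Iris is a knight" — false. ✓
  Zephyr (knave): "Iris and I are different types, and also I am a knave" — false. ✓
This is the unique consistent assignment.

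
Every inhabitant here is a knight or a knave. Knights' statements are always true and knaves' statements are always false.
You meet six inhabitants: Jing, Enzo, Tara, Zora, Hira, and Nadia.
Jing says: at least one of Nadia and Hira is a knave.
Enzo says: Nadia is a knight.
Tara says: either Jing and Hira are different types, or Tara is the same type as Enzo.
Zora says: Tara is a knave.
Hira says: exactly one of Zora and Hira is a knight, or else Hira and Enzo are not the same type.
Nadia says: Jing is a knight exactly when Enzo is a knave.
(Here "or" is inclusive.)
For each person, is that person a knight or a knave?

Knights: Enzo, Tara, Hira, and Nadia. Knaves: Jing and Zora.

Since Jing is a knave, "at least one of Nadia and Hira is a knave" needs to be False, which holds.
As a knight, Enzo's statement "Nadia is a knight" should be True; it is.
Tara is a knight, so "either Jing and Hira are different types, or Tara is the same type as Enzo" must be True — and it is.
Zora is a knave; "Tara is a knave" is False, as required.
Since Hira is a knight, "exactly one of Zora and Hira is a knight, or else Hira and Enzo are not the same type" needs to be True, which holds.
As a knight, Nadia's statement "Jing is a knight exactly when Enzo is a knave" should be True; it is.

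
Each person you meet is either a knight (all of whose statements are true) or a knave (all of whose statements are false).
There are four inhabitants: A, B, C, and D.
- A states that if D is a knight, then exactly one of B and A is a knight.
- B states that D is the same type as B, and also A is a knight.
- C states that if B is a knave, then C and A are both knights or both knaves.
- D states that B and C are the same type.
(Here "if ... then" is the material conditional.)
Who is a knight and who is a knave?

A is a knight, B is a knave, C is a knave, and D is a knight.

Suppose A is a knave. Then A's statement "if D is a knight, then exactly one of B and A is a knight" would have to be false. Checking the 8 ways to assign the others, none is consistent with every speaker.
(For instance, with B=knave, C=knave, D=knight, C's claim "if B is a knave, then C and A are both knights or both knaves" comes out true where it would need to be false.)
So A must be a knight, making "if D is a knight, then exactly one of B and A is a knight" true. Taking A=knight, B=knave, C=knave, D=knight, each remaining statement checks out:
  B (knave): "D is the same type as B, and also A is a knight" — false. ✓
  C (knave): "if B is a knave, then C and A are both knights or both knaves" — false. ✓
  D (knight): "B and C are the same type" — true. ✓
This is the unique consistent assignment.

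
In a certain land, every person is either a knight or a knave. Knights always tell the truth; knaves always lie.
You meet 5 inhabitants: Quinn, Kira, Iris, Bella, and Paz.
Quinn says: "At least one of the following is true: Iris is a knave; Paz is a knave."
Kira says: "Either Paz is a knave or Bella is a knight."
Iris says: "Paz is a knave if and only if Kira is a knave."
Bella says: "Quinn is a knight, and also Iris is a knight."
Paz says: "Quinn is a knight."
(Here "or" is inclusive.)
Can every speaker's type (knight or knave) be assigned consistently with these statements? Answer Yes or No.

One consistent assignment: Quinn=knight, Kira=knave, Iris=knave, Bella=knave, Paz=knight.

Yes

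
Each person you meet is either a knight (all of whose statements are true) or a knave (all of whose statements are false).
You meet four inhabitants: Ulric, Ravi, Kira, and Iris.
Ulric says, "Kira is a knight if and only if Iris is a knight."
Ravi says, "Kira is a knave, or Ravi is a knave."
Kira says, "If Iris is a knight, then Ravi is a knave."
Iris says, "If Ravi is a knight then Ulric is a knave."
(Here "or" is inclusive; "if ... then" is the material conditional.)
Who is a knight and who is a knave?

Ulric is a knave, Ravi is a knight, Kira is a knave, and Iris is a knight.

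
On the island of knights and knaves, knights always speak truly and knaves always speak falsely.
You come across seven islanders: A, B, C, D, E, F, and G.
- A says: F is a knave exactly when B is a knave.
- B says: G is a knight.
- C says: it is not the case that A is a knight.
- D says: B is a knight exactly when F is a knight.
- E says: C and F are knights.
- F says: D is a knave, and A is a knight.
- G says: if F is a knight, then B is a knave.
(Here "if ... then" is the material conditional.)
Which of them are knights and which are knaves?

A is a knave, and the claim "F is a knave exactly when B is a knave" is indeed False.
B is a knight, so "G is a knight" must be True — and it is.
Since C is a knight, "it is not the case that A is a knight" needs to be True, which holds.
As a knave, D's statement "B is a knight exactly when F is a knight" should be False; it is.
E (knave): "C and F are knights" — False. ✓
As a knave, F's statement "D is a knave, and A is a knight" should be False; it is.
G (knight): "if F is a knight, then B is a knave" — True. ✓

A is a knave, B is a knight, C is a knight, D is a knave, E is a knave, F is a knave, and G is a knight.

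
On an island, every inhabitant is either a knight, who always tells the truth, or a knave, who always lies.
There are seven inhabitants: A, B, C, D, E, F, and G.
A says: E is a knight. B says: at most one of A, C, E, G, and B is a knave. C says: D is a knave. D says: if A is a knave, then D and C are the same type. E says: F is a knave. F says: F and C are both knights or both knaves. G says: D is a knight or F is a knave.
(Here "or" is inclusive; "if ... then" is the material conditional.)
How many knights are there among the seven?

2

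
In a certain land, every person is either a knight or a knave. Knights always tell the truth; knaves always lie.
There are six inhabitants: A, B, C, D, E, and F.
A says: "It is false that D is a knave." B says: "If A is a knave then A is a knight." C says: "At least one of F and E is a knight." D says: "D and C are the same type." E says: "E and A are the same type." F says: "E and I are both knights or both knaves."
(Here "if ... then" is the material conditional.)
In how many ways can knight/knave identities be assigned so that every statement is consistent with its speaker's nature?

2

Consistent assignments:
  A=knight, B=knight, C=knight, D=knight, E=knight, F=knight
  A=knight, B=knight, C=knight, D=knight, E=knight, F=knave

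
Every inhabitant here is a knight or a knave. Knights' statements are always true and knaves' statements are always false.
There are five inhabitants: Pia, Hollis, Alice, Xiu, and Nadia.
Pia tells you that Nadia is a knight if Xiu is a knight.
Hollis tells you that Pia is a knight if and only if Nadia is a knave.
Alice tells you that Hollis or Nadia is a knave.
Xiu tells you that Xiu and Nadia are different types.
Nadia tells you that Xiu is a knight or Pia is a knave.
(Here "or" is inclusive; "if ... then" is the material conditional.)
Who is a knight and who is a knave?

Pia is a knight, Hollis is a knight, Alice is a knight, Xiu is a knave, and Nadia is a knave.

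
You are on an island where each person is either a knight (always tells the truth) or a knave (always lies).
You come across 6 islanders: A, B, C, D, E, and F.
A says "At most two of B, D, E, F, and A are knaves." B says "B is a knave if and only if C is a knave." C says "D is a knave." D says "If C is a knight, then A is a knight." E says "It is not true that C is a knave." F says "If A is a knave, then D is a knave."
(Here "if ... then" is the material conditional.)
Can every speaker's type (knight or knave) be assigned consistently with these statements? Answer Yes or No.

Yes

One consistent assignment: A=knave, B=knave, C=knight, D=knave, E=knight, F=knight.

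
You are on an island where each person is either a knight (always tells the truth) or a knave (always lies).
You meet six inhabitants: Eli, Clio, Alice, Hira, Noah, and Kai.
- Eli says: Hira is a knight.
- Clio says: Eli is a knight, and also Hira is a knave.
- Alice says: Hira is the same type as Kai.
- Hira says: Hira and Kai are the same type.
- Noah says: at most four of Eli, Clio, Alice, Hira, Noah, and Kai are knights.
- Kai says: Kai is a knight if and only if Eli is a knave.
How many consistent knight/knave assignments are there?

1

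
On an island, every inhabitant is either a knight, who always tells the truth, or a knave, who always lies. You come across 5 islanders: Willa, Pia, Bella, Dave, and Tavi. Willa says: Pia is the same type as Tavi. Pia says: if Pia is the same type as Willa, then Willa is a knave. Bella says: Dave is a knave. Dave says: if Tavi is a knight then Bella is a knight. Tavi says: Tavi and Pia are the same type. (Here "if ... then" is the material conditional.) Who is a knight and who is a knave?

Willa is a knave, Pia is a knight, Bella is a knave, Dave is a knight, and Tavi is a knave.

Suppose Willa is a knight. Then Willa's statement "Pia is the same type as Tavi" would have to be true. Checking the 16 ways to assign the others, none is consistent with every speaker.
(For instance, with Pia=knight, Bella=knave, Dave=knight, Tavi=knave, Willa's claim "Pia is the same type as Tavi" comes out false where it would need to be true.)
So Willa must be a knave, making "Pia is the same type as Tavi" false. Taking Willa=knave, Pia=knight, Bella=knave, Dave=knight, Tavi=knave, each remaining statement checks out:
  Pia (knight): "if Pia is the same type as Willa, then Willa is a knave" — true. ✓
  Bella (knave): "Dave is a knave" — false. ✓
  Dave (knight): "if Tavi is a knight then Bella is a knight" — true. ✓
  Tavi (knave): "Tavi and Pia are the same type" — false. ✓
This is the unique consistent assignment.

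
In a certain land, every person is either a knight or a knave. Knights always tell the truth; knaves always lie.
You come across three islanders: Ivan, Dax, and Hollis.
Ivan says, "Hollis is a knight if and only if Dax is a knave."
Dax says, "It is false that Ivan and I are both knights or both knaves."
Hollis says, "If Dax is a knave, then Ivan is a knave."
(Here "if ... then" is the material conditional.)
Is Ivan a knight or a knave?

Ivan is a knave.

Consistent assignments: {Ivan=knave, Dax=knight, Hollis=knight}
In every consistent assignment, Ivan is a knave.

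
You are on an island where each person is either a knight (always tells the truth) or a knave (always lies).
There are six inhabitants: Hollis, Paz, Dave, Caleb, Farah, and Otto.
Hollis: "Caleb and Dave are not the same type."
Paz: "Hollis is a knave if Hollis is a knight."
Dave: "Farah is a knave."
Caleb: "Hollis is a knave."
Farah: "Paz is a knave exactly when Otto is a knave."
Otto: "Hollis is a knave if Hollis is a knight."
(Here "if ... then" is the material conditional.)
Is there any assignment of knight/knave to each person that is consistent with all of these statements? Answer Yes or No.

Checking all 64 assignments, each has at least one speaker whose statement's truth value contradicts their type.

No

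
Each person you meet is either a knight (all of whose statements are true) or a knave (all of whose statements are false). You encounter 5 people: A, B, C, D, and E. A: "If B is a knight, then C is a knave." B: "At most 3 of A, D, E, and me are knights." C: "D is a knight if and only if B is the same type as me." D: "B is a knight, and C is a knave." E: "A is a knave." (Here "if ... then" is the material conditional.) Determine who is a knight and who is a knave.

Knights: A, B, and D. Knaves: C and E.

Suppose A is a knave. Then A's statement "if B is a knight, then C is a knave" would have to be false. Checking the 16 ways to assign the others, none is consistent with every speaker.
(For instance, with B=knight, C=knave, D=knight, E=knave, A's claim "if B is a knight, then C is a knave" comes out true where it would need to be false.)
So A must be a knight, making "if B is a knight, then C is a knave" true. Taking A=knight, B=knight, C=knave, D=knight, E=knave, each remaining statement checks out:
  B (knight): "at most 3 of A, D, E, and me are knights" — true. ✓
  C (knave): "D is a knight if and only if B is the same type as me" — false. ✓
  D (knight): "B is a knight, and C is a knave" — true. ✓
  E (knave): "A is a knave" — false. ✓
This is the unique consistent assignment.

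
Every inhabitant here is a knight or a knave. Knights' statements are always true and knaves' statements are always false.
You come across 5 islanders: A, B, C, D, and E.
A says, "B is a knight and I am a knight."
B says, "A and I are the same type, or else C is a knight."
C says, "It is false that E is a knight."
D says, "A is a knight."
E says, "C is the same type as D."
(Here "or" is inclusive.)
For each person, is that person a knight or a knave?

A is a knave, B is a knight, C is a knight, D is a knave, and E is a knave.

A is a knave; "B is a knight and I am a knight" is False, as required.
B is a knight; "A and I are the same type, or else C is a knight" is true, as required.
As a knight, C's statement "it is false that E is a knight" should be true; it is.
D (knave): "A is a knight" — False. ✓
E is a knave, so "C is the same type as D" must be False — and it is.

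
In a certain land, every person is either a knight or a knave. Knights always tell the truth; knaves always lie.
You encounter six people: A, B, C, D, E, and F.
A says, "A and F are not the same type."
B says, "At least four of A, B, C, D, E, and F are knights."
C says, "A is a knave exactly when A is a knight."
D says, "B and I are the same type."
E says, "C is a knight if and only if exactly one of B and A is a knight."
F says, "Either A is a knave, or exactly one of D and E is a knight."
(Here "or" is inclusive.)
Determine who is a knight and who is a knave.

A is a knight, so "A and F are not the same type" must be True — and it is.
B is a knight, and the claim "at least four of A, B, C, D, E, and F are knights" is indeed True.
C is a knave; "A is a knave exactly when A is a knight" is False, as required.
D is a knight, and the claim "B and I are the same type" is indeed True.
E is a knight, so "C is a knight if and only if exactly one of B and A is a knight" must be True — and it is.
F is a knave, and the claim "either A is a knave, or exactly one of D and E is a knight" is indeed False.

A is a knight, B is a knight, C is a knave, D is a knight, E is a knight, and F is a knave.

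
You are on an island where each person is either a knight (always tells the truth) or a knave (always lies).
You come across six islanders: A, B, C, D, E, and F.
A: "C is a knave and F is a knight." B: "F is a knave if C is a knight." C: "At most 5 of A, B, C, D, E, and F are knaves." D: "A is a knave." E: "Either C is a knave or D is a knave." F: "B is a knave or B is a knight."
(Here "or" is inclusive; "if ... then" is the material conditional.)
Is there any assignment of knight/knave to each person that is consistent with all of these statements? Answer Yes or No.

Yes

One consistent assignment: A=knave, B=knave, C=knight, D=knight, E=knave, F=knight.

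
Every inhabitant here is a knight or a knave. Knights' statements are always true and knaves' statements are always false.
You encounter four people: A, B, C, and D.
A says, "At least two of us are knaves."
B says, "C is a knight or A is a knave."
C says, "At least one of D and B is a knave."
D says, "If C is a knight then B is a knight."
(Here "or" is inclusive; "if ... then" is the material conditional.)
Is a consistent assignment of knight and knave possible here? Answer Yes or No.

No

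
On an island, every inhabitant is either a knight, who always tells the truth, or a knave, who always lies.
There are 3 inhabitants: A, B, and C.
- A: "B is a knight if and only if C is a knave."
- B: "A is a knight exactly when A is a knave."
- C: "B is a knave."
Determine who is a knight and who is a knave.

A is a knight, B is a knave, and C is a knight.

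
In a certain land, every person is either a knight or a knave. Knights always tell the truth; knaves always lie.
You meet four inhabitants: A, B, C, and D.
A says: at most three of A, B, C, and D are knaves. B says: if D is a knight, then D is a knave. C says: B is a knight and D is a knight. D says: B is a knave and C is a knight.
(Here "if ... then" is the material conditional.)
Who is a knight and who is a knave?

A (knight): "at most three of A, B, C, and D are knaves" — true. ✓
B is a knight; "if D is a knight, then D is a knave" is true, as required.
As a knave, C's statement "B is a knight and D is a knight" should be False; it is.
As a knave, D's statement "B is a knave and C is a knight" should be False; it is.

Knights: A and B. Knaves: C and D.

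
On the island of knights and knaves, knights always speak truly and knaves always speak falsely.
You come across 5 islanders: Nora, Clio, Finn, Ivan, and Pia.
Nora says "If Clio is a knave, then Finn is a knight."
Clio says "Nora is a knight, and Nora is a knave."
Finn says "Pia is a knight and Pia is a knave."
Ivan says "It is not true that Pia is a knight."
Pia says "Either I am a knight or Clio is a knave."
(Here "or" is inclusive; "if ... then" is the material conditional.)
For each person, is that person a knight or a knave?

Nora is a knave; "if Clio is a knave, then Finn is a knight" is false, as required.
Clio is a knave; "Nora is a knight, and Nora is a knave" is false, as required.
Finn (knave): "Pia is a knight and Pia is a knave" — false. ✓
As a knave, Ivan's statement "it is not true that Pia is a knight" should be false; it is.
Pia is a knight; "either I am a knight or Clio is a knave" is true, as required.

Knights: Pia. Knaves: Nora, Clio, Finn, and Ivan.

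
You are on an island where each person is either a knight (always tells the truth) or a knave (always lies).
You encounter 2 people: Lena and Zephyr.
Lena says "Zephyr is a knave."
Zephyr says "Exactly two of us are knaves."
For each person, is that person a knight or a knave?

Knights: Lena. Knaves: Zephyr.

As a knight, Lena's statement "Zephyr is a knave" should be true; it is.
Since Zephyr is a knave, "exactly two of us are knaves" needs to be False, which holds.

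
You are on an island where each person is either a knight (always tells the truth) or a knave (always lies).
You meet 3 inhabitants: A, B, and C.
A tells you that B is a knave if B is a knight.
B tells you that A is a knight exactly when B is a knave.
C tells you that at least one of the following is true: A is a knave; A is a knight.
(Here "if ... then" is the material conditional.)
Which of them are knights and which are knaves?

Knights: B and C. Knaves: A.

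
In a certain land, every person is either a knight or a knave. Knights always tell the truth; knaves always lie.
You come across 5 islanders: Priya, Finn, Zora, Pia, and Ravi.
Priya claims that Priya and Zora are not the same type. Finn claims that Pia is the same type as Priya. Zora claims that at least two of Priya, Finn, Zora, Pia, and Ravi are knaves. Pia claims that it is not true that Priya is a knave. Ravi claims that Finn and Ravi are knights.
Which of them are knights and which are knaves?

Priya is a knight, Finn is a knight, Zora is a knave, Pia is a knight, and Ravi is a knight.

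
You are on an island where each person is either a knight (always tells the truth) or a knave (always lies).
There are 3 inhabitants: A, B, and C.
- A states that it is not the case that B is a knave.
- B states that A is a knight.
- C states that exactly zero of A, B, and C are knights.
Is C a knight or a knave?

Consistent assignments: {A=knight, B=knight, C=knave}
In every consistent assignment, C is a knave.

C is a knave.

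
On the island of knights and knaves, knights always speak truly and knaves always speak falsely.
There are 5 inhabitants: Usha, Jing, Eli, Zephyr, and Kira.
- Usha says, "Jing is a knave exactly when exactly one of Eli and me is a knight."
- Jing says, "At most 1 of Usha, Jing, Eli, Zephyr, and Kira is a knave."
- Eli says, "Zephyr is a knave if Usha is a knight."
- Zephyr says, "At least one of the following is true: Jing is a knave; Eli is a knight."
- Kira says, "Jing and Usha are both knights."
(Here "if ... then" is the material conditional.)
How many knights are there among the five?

2

The unique consistent assignment is Usha=knight, Jing=knave, Eli=knave, Zephyr=knight, Kira=knave.
That has 2 knights.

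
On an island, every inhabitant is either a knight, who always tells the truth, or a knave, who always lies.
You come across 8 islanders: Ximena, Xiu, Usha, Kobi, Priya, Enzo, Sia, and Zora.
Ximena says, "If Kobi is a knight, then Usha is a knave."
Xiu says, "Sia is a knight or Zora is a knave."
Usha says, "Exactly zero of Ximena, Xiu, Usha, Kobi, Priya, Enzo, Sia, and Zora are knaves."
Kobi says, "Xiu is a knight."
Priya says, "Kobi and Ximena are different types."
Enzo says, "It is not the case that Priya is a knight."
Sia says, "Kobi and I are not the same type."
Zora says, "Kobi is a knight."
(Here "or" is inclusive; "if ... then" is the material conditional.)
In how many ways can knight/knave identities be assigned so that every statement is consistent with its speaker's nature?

0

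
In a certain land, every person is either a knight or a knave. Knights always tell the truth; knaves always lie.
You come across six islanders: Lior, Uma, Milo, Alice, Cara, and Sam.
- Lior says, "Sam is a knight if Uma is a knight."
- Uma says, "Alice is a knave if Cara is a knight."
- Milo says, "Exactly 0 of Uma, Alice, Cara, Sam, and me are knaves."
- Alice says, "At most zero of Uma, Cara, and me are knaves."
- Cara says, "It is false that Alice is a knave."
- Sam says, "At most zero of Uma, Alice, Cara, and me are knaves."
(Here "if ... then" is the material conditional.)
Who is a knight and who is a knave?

Lior (knave): "Sam is a knight if Uma is a knight" — false. ✓
Uma (knight): "Alice is a knave if Cara is a knight" — true. ✓
Milo (knave): "exactly 0 of Uma, Alice, Cara, Sam, and me are knaves" — false. ✓
Alice is a knave, so "at most zero of Uma, Cara, and me are knaves" must be false — and it is.
Cara is a knave, and the claim "it is false that Alice is a knave" is indeed false.
Sam is a knave, and the claim "at most zero of Uma, Alice, Cara, and me are knaves" is indeed false.

Lior is a knave, Uma is a knight, Milo is a knave, Alice is a knave, Cara is a knave, and Sam is a knave.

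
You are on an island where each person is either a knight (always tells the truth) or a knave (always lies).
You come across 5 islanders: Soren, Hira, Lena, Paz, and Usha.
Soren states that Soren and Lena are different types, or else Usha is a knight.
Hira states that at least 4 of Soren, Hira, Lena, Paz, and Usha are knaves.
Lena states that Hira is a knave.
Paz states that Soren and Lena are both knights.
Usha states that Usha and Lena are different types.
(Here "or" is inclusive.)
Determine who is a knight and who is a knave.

Soren is a knave; "Soren and Lena are different types, or else Usha is a knight" is False, as required.
Since Hira is a knight, "at least 4 of Soren, Hira, Lena, Paz, and Usha are knaves" needs to be true, which holds.
Lena is a knave, and the claim "Hira is a knave" is indeed False.
Since Paz is a knave, "Soren and Lena are both knights" needs to be False, which holds.
Usha is a knave; "Usha and Lena are different types" is False, as required.

Knights: Hira. Knaves: Soren, Lena, Paz, and Usha.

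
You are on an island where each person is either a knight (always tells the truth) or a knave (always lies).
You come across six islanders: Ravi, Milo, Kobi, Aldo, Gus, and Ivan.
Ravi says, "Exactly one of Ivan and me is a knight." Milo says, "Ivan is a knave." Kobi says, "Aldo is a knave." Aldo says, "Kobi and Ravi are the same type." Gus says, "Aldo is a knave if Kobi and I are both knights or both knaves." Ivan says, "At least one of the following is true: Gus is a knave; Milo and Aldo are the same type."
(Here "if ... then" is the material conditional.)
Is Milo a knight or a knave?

Consistent assignments: {Ravi=knave, Milo=knight, Kobi=knight, Aldo=knave, Gus=knight, Ivan=knave}
In every consistent assignment, Milo is a knight.

Milo is a knight.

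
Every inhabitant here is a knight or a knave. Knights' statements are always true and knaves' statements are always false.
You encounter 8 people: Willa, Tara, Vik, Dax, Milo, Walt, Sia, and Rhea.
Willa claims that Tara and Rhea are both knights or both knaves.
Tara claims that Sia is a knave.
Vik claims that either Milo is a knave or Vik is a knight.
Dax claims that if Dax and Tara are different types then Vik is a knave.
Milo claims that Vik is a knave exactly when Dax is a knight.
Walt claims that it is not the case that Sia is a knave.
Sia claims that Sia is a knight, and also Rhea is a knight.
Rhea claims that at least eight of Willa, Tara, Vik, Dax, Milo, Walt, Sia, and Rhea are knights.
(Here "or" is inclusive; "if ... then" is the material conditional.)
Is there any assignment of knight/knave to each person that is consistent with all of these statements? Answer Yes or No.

One consistent assignment: Willa=knave, Tara=knight, Vik=knight, Dax=knight, Milo=knave, Walt=knave, Sia=knave, Rhea=knave.

Yes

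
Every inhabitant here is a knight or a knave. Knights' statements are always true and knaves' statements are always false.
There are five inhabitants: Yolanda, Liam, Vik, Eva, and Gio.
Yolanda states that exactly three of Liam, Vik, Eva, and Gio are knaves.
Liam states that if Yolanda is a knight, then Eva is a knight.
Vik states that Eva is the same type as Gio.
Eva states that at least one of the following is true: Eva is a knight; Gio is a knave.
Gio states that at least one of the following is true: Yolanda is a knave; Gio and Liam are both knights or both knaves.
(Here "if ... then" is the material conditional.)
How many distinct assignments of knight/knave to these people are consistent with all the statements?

2

Consistent assignments:
  Yolanda=knave, Liam=knight, Vik=knight, Eva=knight, Gio=knight
  Yolanda=knave, Liam=knight, Vik=knave, Eva=knave, Gio=knight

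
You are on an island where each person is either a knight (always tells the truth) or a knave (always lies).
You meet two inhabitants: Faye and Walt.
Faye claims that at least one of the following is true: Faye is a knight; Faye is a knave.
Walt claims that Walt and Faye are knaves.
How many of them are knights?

1

The unique consistent assignment is Faye=knight, Walt=knave.
That has 1 knight.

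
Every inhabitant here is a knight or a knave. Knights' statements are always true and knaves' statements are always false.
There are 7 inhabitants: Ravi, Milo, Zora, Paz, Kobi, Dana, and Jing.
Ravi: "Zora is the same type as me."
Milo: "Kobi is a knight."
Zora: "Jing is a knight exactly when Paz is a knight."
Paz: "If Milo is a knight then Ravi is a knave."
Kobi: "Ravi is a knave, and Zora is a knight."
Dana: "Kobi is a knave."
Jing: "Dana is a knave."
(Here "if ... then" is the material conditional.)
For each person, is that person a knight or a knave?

Ravi (knave): "Zora is the same type as me" — False. ✓
Milo is a knight; "Kobi is a knight" is true, as required.
Zora (knight): "Jing is a knight exactly when Paz is a knight" — true. ✓
Paz is a knight; "if Milo is a knight then Ravi is a knave" is true, as required.
Kobi is a knight, and the claim "Ravi is a knave, and Zora is a knight" is indeed true.
Dana (knave): "Kobi is a knave" — False. ✓
As a knight, Jing's statement "Dana is a knave" should be true; it is.

Ravi is a knave, Milo is a knight, Zora is a knight, Paz is a knight, Kobi is a knight, Dana is a knave, and Jing is a knight.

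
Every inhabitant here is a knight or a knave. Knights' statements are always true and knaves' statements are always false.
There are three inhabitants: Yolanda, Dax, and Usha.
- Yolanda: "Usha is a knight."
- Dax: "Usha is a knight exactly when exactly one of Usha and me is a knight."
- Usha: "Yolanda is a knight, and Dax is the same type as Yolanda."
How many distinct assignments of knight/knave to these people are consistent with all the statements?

0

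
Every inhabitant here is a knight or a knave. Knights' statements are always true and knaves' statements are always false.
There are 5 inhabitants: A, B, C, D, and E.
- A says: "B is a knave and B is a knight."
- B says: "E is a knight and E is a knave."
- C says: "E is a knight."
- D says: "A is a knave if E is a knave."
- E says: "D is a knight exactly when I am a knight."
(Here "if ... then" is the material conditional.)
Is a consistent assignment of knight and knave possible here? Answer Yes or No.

One consistent assignment: A=knave, B=knave, C=knight, D=knight, E=knight.

Yes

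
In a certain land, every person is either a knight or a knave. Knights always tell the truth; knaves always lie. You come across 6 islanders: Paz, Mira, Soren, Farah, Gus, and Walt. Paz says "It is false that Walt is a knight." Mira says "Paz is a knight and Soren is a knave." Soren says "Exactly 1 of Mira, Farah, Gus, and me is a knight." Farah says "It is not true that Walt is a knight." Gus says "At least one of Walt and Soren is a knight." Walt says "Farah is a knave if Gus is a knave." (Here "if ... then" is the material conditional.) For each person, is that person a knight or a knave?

Paz is a knight, Mira is a knight, Soren is a knave, Farah is a knight, Gus is a knave, and Walt is a knave.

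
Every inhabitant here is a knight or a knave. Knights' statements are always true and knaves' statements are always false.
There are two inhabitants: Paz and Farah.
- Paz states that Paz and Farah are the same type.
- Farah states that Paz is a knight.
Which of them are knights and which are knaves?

Paz (knight): "Paz and Farah are the same type" — true. ✓
As a knight, Farah's statement "Paz is a knight" should be true; it is.

Paz is a knight and Farah is a knight.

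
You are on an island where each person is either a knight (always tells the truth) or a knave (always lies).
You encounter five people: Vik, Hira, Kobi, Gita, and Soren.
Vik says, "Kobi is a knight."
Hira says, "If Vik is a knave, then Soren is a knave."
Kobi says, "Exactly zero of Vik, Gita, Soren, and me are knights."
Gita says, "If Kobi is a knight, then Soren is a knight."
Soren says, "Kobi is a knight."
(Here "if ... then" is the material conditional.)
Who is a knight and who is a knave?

Knights: Hira and Gita. Knaves: Vik, Kobi, and Soren.

Vik is a knave; "Kobi is a knight" is False, as required.
Hira (knight): "if Vik is a knave, then Soren is a knave" — true. ✓
As a knave, Kobi's statement "exactly zero of Vik, Gita, Soren, and me are knights" should be False; it is.
Gita (knight): "if Kobi is a knight, then Soren is a knight" — true. ✓
Soren is a knave; "Kobi is a knight" is False, as required.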